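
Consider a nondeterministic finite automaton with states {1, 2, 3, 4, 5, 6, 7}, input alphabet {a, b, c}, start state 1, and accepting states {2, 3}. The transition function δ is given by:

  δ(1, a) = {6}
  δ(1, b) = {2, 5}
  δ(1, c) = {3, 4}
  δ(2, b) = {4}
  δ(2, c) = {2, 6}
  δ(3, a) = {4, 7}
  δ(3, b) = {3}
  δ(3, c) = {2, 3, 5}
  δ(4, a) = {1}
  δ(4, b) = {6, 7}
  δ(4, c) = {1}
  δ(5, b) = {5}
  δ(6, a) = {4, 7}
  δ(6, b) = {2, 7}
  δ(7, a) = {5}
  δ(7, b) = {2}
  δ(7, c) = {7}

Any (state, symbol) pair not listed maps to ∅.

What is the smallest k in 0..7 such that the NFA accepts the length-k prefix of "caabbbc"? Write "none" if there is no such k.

Start in {1}.
Read 'c': 1→{3, 4}; now {3, 4}.
None of the earlier sets intersect F, but {3, 4} does.

1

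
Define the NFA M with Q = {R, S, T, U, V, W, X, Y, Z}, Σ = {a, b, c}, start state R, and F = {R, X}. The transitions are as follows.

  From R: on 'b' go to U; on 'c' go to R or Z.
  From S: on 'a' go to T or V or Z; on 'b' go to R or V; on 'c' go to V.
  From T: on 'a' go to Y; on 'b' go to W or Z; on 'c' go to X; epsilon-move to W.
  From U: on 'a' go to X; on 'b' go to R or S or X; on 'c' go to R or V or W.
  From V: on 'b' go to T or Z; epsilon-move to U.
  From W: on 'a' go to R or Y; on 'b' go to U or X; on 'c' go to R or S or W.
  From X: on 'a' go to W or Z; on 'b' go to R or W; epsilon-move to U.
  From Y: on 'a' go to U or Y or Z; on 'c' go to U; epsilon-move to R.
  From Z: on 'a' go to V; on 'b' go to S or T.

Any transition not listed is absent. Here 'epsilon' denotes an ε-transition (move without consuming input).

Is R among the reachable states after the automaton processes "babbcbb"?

Start in {R}.
Read 'b': {R} → {U}.
Read 'a': {U} → {U, X}.
Read 'b': {U, X} → {R, S, U, W, X}.
Read 'b': {R, S, U, W, X} → {R, S, U, V, W, X}.
Read 'c': {R, S, U, V, W, X} → {R, S, U, V, W, Z}.
Read 'b': {R, S, U, V, W, Z} → {R, S, T, U, V, W, X, Z}.
Read 'b': {R, S, T, U, V, W, X, Z} → {R, S, T, U, V, W, X, Z}.
State R is in {R, S, T, U, V, W, X, Z}.

Yes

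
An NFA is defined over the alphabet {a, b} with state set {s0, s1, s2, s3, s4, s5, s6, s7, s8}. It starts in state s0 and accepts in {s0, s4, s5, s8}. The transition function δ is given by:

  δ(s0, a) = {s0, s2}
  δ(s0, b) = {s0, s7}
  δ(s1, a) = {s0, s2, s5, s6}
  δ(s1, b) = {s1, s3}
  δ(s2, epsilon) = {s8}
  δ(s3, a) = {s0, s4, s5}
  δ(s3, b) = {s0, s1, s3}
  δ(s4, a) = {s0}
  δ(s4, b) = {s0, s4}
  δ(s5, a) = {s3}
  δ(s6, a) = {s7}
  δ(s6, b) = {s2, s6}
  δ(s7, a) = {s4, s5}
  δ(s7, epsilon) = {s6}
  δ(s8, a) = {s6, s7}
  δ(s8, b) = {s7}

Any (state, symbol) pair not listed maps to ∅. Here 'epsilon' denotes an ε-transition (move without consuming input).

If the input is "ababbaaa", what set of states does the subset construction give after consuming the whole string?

{s0, s2, s3, s4, s5, s6, s7, s8}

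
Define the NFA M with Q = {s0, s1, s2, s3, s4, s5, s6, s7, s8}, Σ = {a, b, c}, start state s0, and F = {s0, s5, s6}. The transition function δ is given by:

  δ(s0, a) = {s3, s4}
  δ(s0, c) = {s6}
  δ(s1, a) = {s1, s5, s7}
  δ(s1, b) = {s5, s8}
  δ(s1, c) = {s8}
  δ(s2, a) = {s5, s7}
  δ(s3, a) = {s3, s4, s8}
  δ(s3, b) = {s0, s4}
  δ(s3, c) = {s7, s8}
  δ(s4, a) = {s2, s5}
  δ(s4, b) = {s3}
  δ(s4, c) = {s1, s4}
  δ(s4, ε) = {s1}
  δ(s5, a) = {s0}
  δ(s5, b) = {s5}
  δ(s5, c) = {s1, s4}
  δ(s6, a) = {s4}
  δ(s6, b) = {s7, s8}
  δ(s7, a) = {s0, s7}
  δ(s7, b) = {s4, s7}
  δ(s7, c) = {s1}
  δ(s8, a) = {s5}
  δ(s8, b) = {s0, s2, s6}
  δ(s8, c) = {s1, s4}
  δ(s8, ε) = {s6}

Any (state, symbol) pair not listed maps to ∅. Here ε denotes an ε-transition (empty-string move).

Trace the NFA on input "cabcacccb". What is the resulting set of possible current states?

Start in {s0}.
Read 'c': s0→{s6}; now {s6}.
Read 'a': s6→{s4}; union {s4}; ε-closure = {s1, s4}.
Read 'b': s1→{s5, s8}, s4→{s3}; union {s3, s5, s8}; ε-closure = {s3, s5, s6, s8}.
Read 'c': s3→{s7, s8}, s5→{s1, s4}, s6→∅, s8→{s1, s4}; union {s1, s4, s7, s8}; ε-closure = {s1, s4, s6, s7, s8}.
Read 'a': s1→{s1, s5, s7}, s4→{s2, s5}, s6→{s4}, s7→{s0, s7}, s8→{s5}; now {s0, s1, s2, s4, s5, s7}.
Read 'c': s0→{s6}, s1→{s8}, s2→∅, s4→{s1, s4}, s5→{s1, s4}, s7→{s1}; now {s1, s4, s6, s8}.
Read 'c': s1→{s8}, s4→{s1, s4}, s6→∅, s8→{s1, s4}; union {s1, s4, s8}; ε-closure = {s1, s4, s6, s8}.
Read 'c': s1→{s8}, s4→{s1, s4}, s6→∅, s8→{s1, s4}; union {s1, s4, s8}; ε-closure = {s1, s4, s6, s8}.
Read 'b': s1→{s5, s8}, s4→{s3}, s6→{s7, s8}, s8→{s0, s2, s6}; now {s0, s2, s3, s5, s6, s7, s8}.

{s0, s2, s3, s5, s6, s7, s8}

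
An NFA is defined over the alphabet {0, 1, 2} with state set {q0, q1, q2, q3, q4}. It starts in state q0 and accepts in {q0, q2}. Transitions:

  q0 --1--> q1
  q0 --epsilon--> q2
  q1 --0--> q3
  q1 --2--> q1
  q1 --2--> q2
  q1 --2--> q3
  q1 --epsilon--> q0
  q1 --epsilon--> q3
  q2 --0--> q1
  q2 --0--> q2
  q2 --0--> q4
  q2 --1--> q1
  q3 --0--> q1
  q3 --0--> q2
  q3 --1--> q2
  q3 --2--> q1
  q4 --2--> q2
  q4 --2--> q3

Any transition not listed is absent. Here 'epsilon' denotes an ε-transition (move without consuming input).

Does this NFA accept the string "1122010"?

Start: ε-closure({q0}) = {q0, q2}.
Read '1': q0→{q1}, q2→{q1}; union {q1}; ε-closure = {q0, q1, q2, q3}.
Read '1': q0→{q1}, q1→∅, q2→{q1}, q3→{q2}; union {q1, q2}; ε-closure = {q0, q1, q2, q3}.
Read '2': q0→∅, q1→{q1, q2, q3}, q2→∅, q3→{q1}; union {q1, q2, q3}; ε-closure = {q0, q1, q2, q3}.
Read '2': q0→∅, q1→{q1, q2, q3}, q2→∅, q3→{q1}; union {q1, q2, q3}; ε-closure = {q0, q1, q2, q3}.
Read '0': q0→∅, q1→{q3}, q2→{q1, q2, q4}, q3→{q1, q2}; union {q1, q2, q3, q4}; ε-closure = {q0, q1, q2, q3, q4}.
Read '1': q0→{q1}, q1→∅, q2→{q1}, q3→{q2}, q4→∅; union {q1, q2}; ε-closure = {q0, q1, q2, q3}.
Read '0': q0→∅, q1→{q3}, q2→{q1, q2, q4}, q3→{q1, q2}; union {q1, q2, q3, q4}; ε-closure = {q0, q1, q2, q3, q4}.
The final set {q0, q1, q2, q3, q4} contains the accepting states q0, q2.

Yes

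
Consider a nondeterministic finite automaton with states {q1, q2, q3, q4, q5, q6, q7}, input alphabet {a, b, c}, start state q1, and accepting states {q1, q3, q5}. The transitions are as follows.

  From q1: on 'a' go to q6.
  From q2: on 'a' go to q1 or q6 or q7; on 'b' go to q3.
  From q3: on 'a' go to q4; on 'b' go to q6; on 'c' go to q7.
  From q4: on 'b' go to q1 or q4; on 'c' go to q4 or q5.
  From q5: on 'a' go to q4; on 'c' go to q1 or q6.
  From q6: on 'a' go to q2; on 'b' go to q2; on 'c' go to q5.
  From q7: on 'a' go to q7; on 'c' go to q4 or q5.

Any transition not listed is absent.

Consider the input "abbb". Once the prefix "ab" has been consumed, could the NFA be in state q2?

Start in {q1}.
Read 'a': {q1} → {q6}.
Read 'b': {q6} → {q2}.
State q2 is in {q2}.

Yes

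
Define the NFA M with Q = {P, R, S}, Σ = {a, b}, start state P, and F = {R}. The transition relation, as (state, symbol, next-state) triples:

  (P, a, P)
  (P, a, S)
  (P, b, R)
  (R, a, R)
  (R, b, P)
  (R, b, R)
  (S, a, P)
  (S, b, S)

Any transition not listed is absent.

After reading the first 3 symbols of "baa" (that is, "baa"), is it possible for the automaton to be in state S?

Start in {P}.
Read 'b': {P} → {R}.
Read 'a': {R} → {R}.
Read 'a': {R} → {R}.
State S is not in {R}.

No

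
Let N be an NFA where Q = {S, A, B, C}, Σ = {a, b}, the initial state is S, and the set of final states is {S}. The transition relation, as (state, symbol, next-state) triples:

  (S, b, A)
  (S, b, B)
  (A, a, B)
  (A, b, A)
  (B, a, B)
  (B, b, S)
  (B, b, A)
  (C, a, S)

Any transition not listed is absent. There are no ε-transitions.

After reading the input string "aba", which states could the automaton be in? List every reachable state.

Start in {S}.
Read 'a': S→∅; now ∅.
The set is empty and remains empty for the remaining 2 symbols.

∅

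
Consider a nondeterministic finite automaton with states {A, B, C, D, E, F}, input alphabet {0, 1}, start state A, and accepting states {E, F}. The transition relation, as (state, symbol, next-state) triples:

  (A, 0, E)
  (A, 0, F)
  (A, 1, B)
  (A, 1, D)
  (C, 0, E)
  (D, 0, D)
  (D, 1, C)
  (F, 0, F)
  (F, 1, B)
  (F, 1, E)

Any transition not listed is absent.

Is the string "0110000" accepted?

No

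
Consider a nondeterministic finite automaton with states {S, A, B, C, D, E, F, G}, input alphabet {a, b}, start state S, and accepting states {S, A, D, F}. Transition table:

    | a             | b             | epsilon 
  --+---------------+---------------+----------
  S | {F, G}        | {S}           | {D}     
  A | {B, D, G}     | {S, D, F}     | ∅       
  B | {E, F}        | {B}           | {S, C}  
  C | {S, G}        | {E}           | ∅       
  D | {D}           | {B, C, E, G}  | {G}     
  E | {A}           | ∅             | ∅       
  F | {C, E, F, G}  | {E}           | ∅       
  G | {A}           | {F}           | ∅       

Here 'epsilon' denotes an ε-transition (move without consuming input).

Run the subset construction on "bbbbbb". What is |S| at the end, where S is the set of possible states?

7

Start: ε-closure({S}) = {S, D, G}.
Read 'b': S→{S}, D→{B, C, E, G}, G→{F}; union {S, B, C, E, F, G}; ε-closure = {S, B, C, D, E, F, G}.
Read 'b': S→{S}, B→{B}, C→{E}, D→{B, C, E, G}, E→∅, F→{E}, G→{F}; union {S, B, C, E, F, G}; ε-closure = {S, B, C, D, E, F, G}.
Read 'b': S→{S}, B→{B}, C→{E}, D→{B, C, E, G}, E→∅, F→{E}, G→{F}; union {S, B, C, E, F, G}; ε-closure = {S, B, C, D, E, F, G}.
Read 'b': S→{S}, B→{B}, C→{E}, D→{B, C, E, G}, E→∅, F→{E}, G→{F}; union {S, B, C, E, F, G}; ε-closure = {S, B, C, D, E, F, G}.
Read 'b': S→{S}, B→{B}, C→{E}, D→{B, C, E, G}, E→∅, F→{E}, G→{F}; union {S, B, C, E, F, G}; ε-closure = {S, B, C, D, E, F, G}.
Read 'b': S→{S}, B→{B}, C→{E}, D→{B, C, E, G}, E→∅, F→{E}, G→{F}; union {S, B, C, E, F, G}; ε-closure = {S, B, C, D, E, F, G}.
That set has 7 states.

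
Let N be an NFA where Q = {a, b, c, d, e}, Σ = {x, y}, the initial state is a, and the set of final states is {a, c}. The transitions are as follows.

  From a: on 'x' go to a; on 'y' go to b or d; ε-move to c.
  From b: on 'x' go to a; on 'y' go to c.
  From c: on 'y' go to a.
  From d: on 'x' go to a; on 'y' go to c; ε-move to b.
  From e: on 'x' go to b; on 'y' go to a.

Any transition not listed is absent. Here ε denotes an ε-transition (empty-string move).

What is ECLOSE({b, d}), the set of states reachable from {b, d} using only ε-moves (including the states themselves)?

{b, d}

Begin with {b, d}.
No ε-moves leave this set, so the closure equals the set itself.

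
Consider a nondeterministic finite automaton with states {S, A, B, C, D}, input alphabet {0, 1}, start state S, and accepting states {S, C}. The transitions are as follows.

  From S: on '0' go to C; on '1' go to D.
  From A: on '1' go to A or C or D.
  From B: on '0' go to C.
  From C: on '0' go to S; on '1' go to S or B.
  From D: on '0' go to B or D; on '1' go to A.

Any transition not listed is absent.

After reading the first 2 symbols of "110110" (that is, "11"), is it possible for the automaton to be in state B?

No

Start in {S}.
Read '1': {S} → {D}.
Read '1': {D} → {A}.
State B is not in {A}.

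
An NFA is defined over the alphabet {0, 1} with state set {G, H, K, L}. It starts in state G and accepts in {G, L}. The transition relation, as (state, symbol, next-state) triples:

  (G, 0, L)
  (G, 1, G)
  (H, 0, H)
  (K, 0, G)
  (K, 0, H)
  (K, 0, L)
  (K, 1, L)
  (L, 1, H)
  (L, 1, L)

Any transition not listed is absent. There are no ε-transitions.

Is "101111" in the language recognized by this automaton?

Yes

Start in {G}.
Read '1': {G} → {G}.
Read '0': {G} → {L}.
Read '1': {L} → {H, L}.
Read '1': {H, L} → {H, L}.
Read '1': {H, L} → {H, L}.
Read '1': {H, L} → {H, L}.
The final set {H, L} contains the accepting state L.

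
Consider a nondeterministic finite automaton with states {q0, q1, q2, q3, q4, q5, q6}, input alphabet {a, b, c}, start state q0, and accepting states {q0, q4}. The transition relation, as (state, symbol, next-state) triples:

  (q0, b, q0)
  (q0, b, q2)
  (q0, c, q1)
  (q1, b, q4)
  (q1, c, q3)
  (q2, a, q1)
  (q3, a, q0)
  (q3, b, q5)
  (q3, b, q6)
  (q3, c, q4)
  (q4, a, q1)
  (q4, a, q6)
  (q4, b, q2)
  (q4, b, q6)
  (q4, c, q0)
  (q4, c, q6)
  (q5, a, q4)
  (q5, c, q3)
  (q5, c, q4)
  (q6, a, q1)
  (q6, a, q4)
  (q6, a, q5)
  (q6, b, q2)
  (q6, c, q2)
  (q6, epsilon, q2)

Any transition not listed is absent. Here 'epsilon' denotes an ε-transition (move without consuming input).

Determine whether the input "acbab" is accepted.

Start in {q0}.
Read 'a': q0→∅; now ∅.
The set is empty and remains empty for the remaining 4 symbols.
The final set ∅ contains no accepting state.

No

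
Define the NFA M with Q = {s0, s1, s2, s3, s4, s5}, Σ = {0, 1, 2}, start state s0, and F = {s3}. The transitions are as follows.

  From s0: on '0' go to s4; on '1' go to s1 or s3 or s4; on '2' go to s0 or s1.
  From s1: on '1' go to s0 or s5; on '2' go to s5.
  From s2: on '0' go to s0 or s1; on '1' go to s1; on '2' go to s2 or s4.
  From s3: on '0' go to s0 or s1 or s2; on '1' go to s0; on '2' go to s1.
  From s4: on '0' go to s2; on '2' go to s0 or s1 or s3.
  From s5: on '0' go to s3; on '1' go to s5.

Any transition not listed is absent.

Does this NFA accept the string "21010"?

Start in {s0}.
Read '2': s0→{s0, s1}; now {s0, s1}.
Read '1': s0→{s1, s3, s4}, s1→{s0, s5}; now {s0, s1, s3, s4, s5}.
Read '0': s0→{s4}, s1→∅, s3→{s0, s1, s2}, s4→{s2}, s5→{s3}; now {s0, s1, s2, s3, s4}.
Read '1': s0→{s1, s3, s4}, s1→{s0, s5}, s2→{s1}, s3→{s0}, s4→∅; now {s0, s1, s3, s4, s5}.
Read '0': s0→{s4}, s1→∅, s3→{s0, s1, s2}, s4→{s2}, s5→{s3}; now {s0, s1, s2, s3, s4}.
The final set {s0, s1, s2, s3, s4} contains the accepting state s3.

Yes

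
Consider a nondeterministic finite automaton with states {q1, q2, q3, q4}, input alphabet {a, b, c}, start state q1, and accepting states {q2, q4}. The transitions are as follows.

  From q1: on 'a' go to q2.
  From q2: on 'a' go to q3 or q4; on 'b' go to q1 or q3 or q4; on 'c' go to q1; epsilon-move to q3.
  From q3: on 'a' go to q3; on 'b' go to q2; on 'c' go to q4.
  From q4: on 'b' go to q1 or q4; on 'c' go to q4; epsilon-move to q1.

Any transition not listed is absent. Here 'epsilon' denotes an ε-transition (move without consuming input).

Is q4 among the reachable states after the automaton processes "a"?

No

Start in {q1}.
Read 'a': q1→{q2}; union {q2}; ε-closure = {q2, q3}.
State q4 is not in {q2, q3}.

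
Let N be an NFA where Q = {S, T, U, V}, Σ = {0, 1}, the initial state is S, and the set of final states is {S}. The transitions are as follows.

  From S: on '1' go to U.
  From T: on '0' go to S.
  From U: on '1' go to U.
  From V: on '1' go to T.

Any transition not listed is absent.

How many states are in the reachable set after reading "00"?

Start in {S}.
Read '0': S→∅; now ∅.
The set is empty and remains empty for the remaining 1 symbol.
That set has 0 states.

0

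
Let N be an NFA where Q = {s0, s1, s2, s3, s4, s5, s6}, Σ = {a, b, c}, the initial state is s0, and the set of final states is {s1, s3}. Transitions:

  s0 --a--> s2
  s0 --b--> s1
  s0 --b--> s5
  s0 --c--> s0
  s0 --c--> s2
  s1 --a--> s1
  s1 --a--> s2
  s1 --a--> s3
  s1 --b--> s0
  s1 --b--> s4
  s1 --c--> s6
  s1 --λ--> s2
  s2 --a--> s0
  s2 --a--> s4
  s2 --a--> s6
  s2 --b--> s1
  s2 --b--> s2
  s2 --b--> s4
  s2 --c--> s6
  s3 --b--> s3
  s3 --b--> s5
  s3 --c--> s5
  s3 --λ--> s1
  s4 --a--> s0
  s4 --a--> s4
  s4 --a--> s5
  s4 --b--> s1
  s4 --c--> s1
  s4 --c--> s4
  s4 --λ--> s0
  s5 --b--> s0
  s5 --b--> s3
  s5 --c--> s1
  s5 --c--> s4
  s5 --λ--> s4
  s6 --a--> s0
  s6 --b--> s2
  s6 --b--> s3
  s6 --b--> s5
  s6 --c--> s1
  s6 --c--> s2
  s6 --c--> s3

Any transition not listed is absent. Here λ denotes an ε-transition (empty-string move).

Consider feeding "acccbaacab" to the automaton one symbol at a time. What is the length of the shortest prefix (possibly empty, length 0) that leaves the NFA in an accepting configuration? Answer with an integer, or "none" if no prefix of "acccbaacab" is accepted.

3

Start in {s0}.
Read 'a': {s0} → {s2}.
Read 'c': {s2} → {s6}.
Read 'c': {s6} → {s1, s2, s3}.
None of the earlier sets intersect F, but {s1, s2, s3} does.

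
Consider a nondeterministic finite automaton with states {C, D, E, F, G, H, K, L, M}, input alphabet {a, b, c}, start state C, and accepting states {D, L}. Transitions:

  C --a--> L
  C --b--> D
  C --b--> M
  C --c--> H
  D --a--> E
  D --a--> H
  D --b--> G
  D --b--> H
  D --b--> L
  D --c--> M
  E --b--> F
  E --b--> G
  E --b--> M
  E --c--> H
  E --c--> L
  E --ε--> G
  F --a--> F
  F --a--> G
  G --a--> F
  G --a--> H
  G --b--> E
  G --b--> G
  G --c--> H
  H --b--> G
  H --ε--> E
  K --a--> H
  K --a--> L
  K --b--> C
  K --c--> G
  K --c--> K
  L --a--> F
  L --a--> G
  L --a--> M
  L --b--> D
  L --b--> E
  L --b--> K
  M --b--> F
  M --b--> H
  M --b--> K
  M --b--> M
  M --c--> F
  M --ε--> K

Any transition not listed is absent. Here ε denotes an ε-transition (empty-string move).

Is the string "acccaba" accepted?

No

Start in {C}.
Read 'a': C→{L}; now {L}.
Read 'c': L→∅; now ∅.
The set is empty and remains empty for the remaining 5 symbols.
The final set ∅ contains no accepting state.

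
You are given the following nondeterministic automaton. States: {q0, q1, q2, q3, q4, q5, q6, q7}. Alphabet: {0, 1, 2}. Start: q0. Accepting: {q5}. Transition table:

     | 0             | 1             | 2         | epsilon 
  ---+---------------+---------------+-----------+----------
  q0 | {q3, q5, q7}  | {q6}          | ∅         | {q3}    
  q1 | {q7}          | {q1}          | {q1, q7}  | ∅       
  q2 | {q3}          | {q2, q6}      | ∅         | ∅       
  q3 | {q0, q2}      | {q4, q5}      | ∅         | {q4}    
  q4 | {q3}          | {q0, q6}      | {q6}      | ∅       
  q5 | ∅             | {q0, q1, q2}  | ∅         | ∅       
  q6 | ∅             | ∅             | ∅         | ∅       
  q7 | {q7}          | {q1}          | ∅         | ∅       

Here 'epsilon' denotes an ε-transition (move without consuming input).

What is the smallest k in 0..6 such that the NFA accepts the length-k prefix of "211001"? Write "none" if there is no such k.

none

Start: ε-closure({q0}) = {q0, q3, q4}.
Read '2': {q0, q3, q4} → {q6}.
Read '1': {q6} → ∅.
The set is empty and remains empty for the remaining 4 symbols.
No reachable set along the way intersects F.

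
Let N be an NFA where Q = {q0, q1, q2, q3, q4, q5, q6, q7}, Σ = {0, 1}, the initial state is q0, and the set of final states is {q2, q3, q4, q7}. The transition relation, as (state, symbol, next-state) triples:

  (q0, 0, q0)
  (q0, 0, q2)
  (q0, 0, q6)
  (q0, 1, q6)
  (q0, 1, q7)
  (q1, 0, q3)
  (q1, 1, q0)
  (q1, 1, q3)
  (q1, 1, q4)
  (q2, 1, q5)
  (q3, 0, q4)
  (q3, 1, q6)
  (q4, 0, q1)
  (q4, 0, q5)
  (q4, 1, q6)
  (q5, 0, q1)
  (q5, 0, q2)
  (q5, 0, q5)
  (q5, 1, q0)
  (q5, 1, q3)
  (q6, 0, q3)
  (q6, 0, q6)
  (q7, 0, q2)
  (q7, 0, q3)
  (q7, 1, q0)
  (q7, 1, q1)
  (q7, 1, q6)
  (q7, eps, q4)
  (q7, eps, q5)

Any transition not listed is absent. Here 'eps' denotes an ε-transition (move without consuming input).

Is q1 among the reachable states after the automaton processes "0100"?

Start in {q0}.
Read '0': {q0} → {q0, q2, q6}.
Read '1': {q0, q2, q6} → {q4, q5, q6, q7}.
Read '0': {q4, q5, q6, q7} → {q1, q2, q3, q5, q6}.
Read '0': {q1, q2, q3, q5, q6} → {q1, q2, q3, q4, q5, q6}.
State q1 is in {q1, q2, q3, q4, q5, q6}.

Yes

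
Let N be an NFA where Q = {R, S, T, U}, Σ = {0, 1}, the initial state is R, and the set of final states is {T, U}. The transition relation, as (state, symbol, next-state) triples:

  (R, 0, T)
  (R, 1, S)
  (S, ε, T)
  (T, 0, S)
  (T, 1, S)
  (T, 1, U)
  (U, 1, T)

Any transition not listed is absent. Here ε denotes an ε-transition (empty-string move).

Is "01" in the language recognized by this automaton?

Start in {R}.
Read '0': R→{T}; now {T}.
Read '1': T→{S, U}; union {S, U}; ε-closure = {S, T, U}.
The final set {S, T, U} contains the accepting states T, U.

Yes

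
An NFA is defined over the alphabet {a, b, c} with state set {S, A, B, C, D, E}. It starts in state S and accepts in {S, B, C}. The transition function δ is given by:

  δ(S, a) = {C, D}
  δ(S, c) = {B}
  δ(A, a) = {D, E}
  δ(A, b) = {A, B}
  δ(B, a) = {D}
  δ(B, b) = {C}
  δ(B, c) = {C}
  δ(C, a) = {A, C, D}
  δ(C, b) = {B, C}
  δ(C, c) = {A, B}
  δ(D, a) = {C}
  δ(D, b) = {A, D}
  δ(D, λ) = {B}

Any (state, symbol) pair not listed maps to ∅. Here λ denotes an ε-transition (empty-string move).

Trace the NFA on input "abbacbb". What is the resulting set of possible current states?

{A, B, C}

Start in {S}.
Read 'a': {S} → {B, C, D}.
Read 'b': {B, C, D} → {A, B, C, D}.
Read 'b': {A, B, C, D} → {A, B, C, D}.
Read 'a': {A, B, C, D} → {A, B, C, D, E}.
Read 'c': {A, B, C, D, E} → {A, B, C}.
Read 'b': {A, B, C} → {A, B, C}.
Read 'b': {A, B, C} → {A, B, C}.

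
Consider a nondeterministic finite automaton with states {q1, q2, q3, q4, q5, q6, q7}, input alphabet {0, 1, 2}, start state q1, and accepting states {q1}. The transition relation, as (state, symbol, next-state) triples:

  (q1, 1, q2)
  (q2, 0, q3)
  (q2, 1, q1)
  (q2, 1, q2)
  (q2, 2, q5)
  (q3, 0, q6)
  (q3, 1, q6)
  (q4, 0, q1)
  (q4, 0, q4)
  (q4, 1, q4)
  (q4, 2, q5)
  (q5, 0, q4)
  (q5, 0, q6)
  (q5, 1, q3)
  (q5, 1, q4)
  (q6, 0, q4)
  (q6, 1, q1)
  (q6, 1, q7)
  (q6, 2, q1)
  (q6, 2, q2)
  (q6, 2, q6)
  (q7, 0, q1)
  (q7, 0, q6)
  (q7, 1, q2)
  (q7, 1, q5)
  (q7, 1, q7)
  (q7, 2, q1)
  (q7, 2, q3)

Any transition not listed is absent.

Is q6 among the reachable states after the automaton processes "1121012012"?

No

Start in {q1}.
Read '1': q1→{q2}; now {q2}.
Read '1': q2→{q1, q2}; now {q1, q2}.
Read '2': q1→∅, q2→{q5}; now {q5}.
Read '1': q5→{q3, q4}; now {q3, q4}.
Read '0': q3→{q6}, q4→{q1, q4}; now {q1, q4, q6}.
Read '1': q1→{q2}, q4→{q4}, q6→{q1, q7}; now {q1, q2, q4, q7}.
Read '2': q1→∅, q2→{q5}, q4→{q5}, q7→{q1, q3}; now {q1, q3, q5}.
Read '0': q1→∅, q3→{q6}, q5→{q4, q6}; now {q4, q6}.
Read '1': q4→{q4}, q6→{q1, q7}; now {q1, q4, q7}.
Read '2': q1→∅, q4→{q5}, q7→{q1, q3}; now {q1, q3, q5}.
State q6 is not in {q1, q3, q5}.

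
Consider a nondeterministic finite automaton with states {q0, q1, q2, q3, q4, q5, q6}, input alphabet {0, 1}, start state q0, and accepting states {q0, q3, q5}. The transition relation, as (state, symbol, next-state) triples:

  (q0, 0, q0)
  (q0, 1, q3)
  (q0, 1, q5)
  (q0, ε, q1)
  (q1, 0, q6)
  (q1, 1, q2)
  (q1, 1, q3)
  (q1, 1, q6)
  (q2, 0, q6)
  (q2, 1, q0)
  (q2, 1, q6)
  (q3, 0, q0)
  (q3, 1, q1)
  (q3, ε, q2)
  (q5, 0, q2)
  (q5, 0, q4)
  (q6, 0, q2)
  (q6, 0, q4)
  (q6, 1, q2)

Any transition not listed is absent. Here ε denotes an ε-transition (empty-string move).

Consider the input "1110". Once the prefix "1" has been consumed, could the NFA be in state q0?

No

Start: ε-closure({q0}) = {q0, q1}.
Read '1': {q0, q1} → {q2, q3, q5, q6}.
State q0 is not in {q2, q3, q5, q6}.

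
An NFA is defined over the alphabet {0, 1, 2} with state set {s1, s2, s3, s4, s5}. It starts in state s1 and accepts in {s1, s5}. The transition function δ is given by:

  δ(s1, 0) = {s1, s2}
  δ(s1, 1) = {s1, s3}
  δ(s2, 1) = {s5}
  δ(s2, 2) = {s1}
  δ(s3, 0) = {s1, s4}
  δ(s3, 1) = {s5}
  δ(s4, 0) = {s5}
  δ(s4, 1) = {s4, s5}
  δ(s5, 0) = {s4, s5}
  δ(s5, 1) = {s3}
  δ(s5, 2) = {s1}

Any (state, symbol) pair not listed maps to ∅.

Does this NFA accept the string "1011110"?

Yes

Start in {s1}.
Read '1': s1→{s1, s3}; now {s1, s3}.
Read '0': s1→{s1, s2}, s3→{s1, s4}; now {s1, s2, s4}.
Read '1': s1→{s1, s3}, s2→{s5}, s4→{s4, s5}; now {s1, s3, s4, s5}.
Read '1': s1→{s1, s3}, s3→{s5}, s4→{s4, s5}, s5→{s3}; now {s1, s3, s4, s5}.
Read '1': s1→{s1, s3}, s3→{s5}, s4→{s4, s5}, s5→{s3}; now {s1, s3, s4, s5}.
Read '1': s1→{s1, s3}, s3→{s5}, s4→{s4, s5}, s5→{s3}; now {s1, s3, s4, s5}.
Read '0': s1→{s1, s2}, s3→{s1, s4}, s4→{s5}, s5→{s4, s5}; now {s1, s2, s4, s5}.
The final set {s1, s2, s4, s5} contains the accepting states s1, s5.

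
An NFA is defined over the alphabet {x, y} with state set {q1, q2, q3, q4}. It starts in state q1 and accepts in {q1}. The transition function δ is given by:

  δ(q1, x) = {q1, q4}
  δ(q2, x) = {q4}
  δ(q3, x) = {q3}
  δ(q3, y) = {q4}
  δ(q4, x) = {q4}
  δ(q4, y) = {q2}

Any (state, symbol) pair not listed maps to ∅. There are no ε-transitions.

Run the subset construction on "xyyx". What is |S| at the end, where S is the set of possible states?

0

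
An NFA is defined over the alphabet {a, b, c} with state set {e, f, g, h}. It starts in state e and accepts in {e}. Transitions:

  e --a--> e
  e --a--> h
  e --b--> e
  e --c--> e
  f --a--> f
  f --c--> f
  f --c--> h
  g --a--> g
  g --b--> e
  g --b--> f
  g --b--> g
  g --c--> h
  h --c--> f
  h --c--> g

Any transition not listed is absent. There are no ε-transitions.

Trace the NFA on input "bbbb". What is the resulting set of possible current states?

{e}

Start in {e}.
Read 'b': e→{e}; now {e}.
Read 'b': e→{e}; now {e}.
Read 'b': e→{e}; now {e}.
Read 'b': e→{e}; now {e}.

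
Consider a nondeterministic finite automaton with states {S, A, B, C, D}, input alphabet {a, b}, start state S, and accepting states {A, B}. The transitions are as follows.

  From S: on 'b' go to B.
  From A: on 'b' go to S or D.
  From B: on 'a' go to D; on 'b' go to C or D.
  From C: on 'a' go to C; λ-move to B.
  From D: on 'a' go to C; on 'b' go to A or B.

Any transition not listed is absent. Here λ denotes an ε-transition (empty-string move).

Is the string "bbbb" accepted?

Yes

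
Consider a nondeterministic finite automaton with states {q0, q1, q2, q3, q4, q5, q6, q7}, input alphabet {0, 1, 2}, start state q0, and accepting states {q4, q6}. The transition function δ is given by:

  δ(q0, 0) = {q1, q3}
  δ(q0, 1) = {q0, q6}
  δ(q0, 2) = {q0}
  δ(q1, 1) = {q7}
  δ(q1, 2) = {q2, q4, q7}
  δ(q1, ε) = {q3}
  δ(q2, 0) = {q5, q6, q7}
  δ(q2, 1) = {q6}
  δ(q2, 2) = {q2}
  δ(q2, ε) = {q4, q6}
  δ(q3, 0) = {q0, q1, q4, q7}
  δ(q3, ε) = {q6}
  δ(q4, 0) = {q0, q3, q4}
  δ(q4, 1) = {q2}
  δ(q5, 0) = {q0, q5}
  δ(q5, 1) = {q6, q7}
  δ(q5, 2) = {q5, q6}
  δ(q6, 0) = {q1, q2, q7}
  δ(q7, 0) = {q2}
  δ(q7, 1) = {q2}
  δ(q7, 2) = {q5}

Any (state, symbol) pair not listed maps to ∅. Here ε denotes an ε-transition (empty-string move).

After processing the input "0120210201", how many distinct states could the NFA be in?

5

Start in {q0}.
Read '0': {q0} → {q1, q3, q6}.
Read '1': {q1, q3, q6} → {q7}.
Read '2': {q7} → {q5}.
Read '0': {q5} → {q0, q5}.
Read '2': {q0, q5} → {q0, q5, q6}.
Read '1': {q0, q5, q6} → {q0, q6, q7}.
Read '0': {q0, q6, q7} → {q1, q2, q3, q4, q6, q7}.
Read '2': {q1, q2, q3, q4, q6, q7} → {q2, q4, q5, q6, q7}.
Read '0': {q2, q4, q5, q6, q7} → {q0, q1, q2, q3, q4, q5, q6, q7}.
Read '1': {q0, q1, q2, q3, q4, q5, q6, q7} → {q0, q2, q4, q6, q7}.
That set has 5 states.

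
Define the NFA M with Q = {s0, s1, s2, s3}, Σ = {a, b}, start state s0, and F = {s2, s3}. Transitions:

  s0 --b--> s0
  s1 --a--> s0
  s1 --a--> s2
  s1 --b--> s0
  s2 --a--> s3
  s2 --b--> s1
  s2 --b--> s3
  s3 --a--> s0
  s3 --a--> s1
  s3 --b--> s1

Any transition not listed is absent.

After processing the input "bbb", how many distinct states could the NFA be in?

1

Start in {s0}.
Read 'b': {s0} → {s0}.
Read 'b': {s0} → {s0}.
Read 'b': {s0} → {s0}.
That set has 1 state.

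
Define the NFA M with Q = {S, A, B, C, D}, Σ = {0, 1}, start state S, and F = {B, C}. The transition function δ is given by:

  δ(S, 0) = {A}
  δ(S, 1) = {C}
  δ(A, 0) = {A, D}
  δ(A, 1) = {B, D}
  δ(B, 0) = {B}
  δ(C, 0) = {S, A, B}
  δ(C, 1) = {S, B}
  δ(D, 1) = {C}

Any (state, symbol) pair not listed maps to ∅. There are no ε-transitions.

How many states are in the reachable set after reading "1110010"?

3

Start in {S}.
Read '1': S→{C}; now {C}.
Read '1': C→{S, B}; now {S, B}.
Read '1': S→{C}, B→∅; now {C}.
Read '0': C→{S, A, B}; now {S, A, B}.
Read '0': S→{A}, A→{A, D}, B→{B}; now {A, B, D}.
Read '1': A→{B, D}, B→∅, D→{C}; now {B, C, D}.
Read '0': B→{B}, C→{S, A, B}, D→∅; now {S, A, B}.
That set has 3 states.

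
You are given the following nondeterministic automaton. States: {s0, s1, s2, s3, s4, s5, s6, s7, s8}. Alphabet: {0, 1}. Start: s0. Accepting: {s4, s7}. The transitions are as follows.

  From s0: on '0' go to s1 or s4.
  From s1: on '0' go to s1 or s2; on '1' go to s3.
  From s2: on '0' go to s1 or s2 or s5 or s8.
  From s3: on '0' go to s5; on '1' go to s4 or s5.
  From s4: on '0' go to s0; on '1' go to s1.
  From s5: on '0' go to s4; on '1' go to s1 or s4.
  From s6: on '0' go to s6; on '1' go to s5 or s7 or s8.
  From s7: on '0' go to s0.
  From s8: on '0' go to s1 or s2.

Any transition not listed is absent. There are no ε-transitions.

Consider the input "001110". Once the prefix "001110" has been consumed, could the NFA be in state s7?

Start in {s0}.
Read '0': s0→{s1, s4}; now {s1, s4}.
Read '0': s1→{s1, s2}, s4→{s0}; now {s0, s1, s2}.
Read '1': s0→∅, s1→{s3}, s2→∅; now {s3}.
Read '1': s3→{s4, s5}; now {s4, s5}.
Read '1': s4→{s1}, s5→{s1, s4}; now {s1, s4}.
Read '0': s1→{s1, s2}, s4→{s0}; now {s0, s1, s2}.
State s7 is not in {s0, s1, s2}.

No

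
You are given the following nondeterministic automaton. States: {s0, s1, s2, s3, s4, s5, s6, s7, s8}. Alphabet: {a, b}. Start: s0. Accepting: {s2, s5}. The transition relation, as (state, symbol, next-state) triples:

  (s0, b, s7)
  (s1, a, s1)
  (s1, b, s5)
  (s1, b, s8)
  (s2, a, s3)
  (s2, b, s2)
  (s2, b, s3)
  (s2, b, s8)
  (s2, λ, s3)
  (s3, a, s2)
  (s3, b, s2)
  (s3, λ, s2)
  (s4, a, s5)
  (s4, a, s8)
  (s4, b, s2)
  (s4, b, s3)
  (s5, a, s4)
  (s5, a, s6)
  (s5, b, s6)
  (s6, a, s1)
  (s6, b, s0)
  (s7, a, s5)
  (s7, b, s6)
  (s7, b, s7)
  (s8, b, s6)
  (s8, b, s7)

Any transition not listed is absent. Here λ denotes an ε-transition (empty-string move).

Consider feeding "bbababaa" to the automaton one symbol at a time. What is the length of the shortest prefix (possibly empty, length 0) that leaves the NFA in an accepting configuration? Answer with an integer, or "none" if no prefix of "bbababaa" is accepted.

3

Start in {s0}.
Read 'b': s0→{s7}; now {s7}.
Read 'b': s7→{s6, s7}; now {s6, s7}.
Read 'a': s6→{s1}, s7→{s5}; now {s1, s5}.
None of the earlier sets intersect F, but {s1, s5} does.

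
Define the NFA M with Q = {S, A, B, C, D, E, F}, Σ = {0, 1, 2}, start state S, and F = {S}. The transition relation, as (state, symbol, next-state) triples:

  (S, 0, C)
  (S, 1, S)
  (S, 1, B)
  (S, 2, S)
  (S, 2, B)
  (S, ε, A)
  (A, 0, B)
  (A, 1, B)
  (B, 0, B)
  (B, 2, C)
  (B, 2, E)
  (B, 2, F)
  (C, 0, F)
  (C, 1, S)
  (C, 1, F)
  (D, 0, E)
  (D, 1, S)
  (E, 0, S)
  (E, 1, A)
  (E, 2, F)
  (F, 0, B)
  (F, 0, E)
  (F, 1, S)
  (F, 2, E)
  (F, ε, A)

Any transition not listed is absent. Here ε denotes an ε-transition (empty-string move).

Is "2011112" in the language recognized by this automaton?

Yes

Start: ε-closure({S}) = {S, A}.
Read '2': S→{S, B}, A→∅; union {S, B}; ε-closure = {S, A, B}.
Read '0': S→{C}, A→{B}, B→{B}; now {B, C}.
Read '1': B→∅, C→{S, F}; union {S, F}; ε-closure = {S, A, F}.
Read '1': S→{S, B}, A→{B}, F→{S}; union {S, B}; ε-closure = {S, A, B}.
Read '1': S→{S, B}, A→{B}, B→∅; union {S, B}; ε-closure = {S, A, B}.
Read '1': S→{S, B}, A→{B}, B→∅; union {S, B}; ε-closure = {S, A, B}.
Read '2': S→{S, B}, A→∅, B→{C, E, F}; union {S, B, C, E, F}; ε-closure = {S, A, B, C, E, F}.
The final set {S, A, B, C, E, F} contains the accepting state S.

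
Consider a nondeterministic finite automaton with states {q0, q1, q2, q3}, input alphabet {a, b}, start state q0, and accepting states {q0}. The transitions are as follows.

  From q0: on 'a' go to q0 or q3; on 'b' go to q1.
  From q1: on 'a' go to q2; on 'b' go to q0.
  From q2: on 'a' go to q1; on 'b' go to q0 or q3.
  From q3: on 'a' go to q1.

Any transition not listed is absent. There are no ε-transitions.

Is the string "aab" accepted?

Yes

Start in {q0}.
Read 'a': q0→{q0, q3}; now {q0, q3}.
Read 'a': q0→{q0, q3}, q3→{q1}; now {q0, q1, q3}.
Read 'b': q0→{q1}, q1→{q0}, q3→∅; now {q0, q1}.
The final set {q0, q1} contains the accepting state q0.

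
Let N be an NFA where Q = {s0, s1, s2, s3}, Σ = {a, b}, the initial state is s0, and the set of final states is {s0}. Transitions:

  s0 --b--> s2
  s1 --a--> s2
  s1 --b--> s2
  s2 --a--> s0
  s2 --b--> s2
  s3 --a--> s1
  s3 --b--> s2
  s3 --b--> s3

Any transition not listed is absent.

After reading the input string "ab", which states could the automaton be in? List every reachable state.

Start in {s0}.
Read 'a': {s0} → ∅.
The set is empty and remains empty for the remaining 1 symbol.

∅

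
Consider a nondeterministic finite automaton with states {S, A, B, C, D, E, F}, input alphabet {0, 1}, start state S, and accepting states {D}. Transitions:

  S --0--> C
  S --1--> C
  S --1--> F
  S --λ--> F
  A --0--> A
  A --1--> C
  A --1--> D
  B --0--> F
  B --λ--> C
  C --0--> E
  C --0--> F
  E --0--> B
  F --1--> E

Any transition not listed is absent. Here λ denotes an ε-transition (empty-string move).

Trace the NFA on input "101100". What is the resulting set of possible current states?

Start: ε-closure({S}) = {S, F}.
Read '1': S→{C, F}, F→{E}; now {C, E, F}.
Read '0': C→{E, F}, E→{B}, F→∅; union {B, E, F}; ε-closure = {B, C, E, F}.
Read '1': B→∅, C→∅, E→∅, F→{E}; now {E}.
Read '1': E→∅; now ∅.
The set is empty and remains empty for the remaining 2 symbols.

∅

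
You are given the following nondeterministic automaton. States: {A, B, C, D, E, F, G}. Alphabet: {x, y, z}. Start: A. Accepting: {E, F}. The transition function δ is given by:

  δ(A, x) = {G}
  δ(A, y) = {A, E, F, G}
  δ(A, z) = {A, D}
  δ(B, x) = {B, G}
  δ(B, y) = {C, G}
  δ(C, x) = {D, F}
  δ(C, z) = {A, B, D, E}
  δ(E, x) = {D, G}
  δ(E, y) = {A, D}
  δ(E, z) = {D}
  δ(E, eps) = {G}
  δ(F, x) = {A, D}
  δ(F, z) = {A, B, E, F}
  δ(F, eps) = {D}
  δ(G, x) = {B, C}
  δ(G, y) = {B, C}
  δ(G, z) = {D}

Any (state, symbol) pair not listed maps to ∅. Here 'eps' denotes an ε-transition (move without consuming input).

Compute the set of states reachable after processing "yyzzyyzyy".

Start in {A}.
Read 'y': A→{A, E, F, G}; union {A, E, F, G}; ε-closure = {A, D, E, F, G}.
Read 'y': A→{A, E, F, G}, D→∅, E→{A, D}, F→∅, G→{B, C}; now {A, B, C, D, E, F, G}.
Read 'z': A→{A, D}, B→∅, C→{A, B, D, E}, D→∅, E→{D}, F→{A, B, E, F}, G→{D}; union {A, B, D, E, F}; ε-closure = {A, B, D, E, F, G}.
Read 'z': A→{A, D}, B→∅, D→∅, E→{D}, F→{A, B, E, F}, G→{D}; union {A, B, D, E, F}; ε-closure = {A, B, D, E, F, G}.
Read 'y': A→{A, E, F, G}, B→{C, G}, D→∅, E→{A, D}, F→∅, G→{B, C}; now {A, B, C, D, E, F, G}.
Read 'y': A→{A, E, F, G}, B→{C, G}, C→∅, D→∅, E→{A, D}, F→∅, G→{B, C}; now {A, B, C, D, E, F, G}.
Read 'z': A→{A, D}, B→∅, C→{A, B, D, E}, D→∅, E→{D}, F→{A, B, E, F}, G→{D}; union {A, B, D, E, F}; ε-closure = {A, B, D, E, F, G}.
Read 'y': A→{A, E, F, G}, B→{C, G}, D→∅, E→{A, D}, F→∅, G→{B, C}; now {A, B, C, D, E, F, G}.
Read 'y': A→{A, E, F, G}, B→{C, G}, C→∅, D→∅, E→{A, D}, F→∅, G→{B, C}; now {A, B, C, D, E, F, G}.

{A, B, C, D, E, F, G}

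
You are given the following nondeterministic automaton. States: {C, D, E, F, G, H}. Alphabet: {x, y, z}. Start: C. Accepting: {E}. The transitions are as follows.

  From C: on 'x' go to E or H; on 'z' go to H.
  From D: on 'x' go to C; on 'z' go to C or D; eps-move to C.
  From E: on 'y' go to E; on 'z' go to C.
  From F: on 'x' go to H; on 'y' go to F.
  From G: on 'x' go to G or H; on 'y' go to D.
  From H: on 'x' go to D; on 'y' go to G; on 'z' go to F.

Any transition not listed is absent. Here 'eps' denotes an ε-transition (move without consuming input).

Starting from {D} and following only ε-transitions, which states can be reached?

Begin with {D}.
ε-move D → C; add C.

{C, D}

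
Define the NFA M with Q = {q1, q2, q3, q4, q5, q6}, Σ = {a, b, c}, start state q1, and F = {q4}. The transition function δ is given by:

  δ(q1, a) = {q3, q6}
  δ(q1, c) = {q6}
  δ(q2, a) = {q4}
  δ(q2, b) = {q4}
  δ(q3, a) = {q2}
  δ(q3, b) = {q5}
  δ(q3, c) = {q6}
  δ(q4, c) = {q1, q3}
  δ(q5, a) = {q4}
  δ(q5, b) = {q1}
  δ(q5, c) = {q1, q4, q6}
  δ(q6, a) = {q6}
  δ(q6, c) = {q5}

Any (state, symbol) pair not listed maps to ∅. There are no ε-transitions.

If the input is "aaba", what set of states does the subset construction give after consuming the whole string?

Start in {q1}.
Read 'a': {q1} → {q3, q6}.
Read 'a': {q3, q6} → {q2, q6}.
Read 'b': {q2, q6} → {q4}.
Read 'a': {q4} → ∅.

∅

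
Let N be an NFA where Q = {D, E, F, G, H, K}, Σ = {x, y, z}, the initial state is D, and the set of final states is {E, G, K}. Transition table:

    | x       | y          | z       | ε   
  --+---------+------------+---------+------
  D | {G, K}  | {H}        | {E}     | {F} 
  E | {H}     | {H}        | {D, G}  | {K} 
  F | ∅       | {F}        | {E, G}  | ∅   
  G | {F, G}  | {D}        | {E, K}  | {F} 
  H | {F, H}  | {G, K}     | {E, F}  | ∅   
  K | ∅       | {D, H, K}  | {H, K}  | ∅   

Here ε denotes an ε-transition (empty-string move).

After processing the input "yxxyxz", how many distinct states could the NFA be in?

4

Start: ε-closure({D}) = {D, F}.
Read 'y': {D, F} → {F, H}.
Read 'x': {F, H} → {F, H}.
Read 'x': {F, H} → {F, H}.
Read 'y': {F, H} → {F, G, K}.
Read 'x': {F, G, K} → {F, G}.
Read 'z': {F, G} → {E, F, G, K}.
That set has 4 states.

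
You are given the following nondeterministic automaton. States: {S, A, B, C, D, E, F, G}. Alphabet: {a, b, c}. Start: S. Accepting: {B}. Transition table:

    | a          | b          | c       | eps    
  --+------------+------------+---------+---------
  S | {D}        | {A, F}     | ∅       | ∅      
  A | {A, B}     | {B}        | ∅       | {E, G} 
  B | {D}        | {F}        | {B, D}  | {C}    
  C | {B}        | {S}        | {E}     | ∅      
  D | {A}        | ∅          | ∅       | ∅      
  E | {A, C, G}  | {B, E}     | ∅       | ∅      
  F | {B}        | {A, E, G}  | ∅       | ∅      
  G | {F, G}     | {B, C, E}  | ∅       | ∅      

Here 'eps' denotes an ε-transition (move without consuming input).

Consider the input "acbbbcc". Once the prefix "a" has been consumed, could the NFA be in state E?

No

Start in {S}.
Read 'a': S→{D}; now {D}.
State E is not in {D}.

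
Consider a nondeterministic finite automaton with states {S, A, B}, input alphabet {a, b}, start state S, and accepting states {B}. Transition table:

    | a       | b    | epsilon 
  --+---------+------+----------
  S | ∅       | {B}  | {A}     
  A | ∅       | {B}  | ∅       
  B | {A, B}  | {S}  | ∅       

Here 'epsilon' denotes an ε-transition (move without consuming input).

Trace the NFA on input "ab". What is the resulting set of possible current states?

∅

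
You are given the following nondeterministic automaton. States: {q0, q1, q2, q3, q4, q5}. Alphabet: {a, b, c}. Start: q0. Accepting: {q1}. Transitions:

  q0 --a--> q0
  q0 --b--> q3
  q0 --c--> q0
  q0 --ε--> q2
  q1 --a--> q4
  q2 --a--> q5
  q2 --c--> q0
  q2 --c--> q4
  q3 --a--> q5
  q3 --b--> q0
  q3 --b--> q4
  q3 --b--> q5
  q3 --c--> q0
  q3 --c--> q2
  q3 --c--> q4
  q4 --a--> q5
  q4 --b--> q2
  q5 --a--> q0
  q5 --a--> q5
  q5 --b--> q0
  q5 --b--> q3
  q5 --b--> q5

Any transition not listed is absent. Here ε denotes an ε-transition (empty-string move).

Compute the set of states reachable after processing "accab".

{q0, q2, q3, q5}

Start: ε-closure({q0}) = {q0, q2}.
Read 'a': {q0, q2} → {q0, q2, q5}.
Read 'c': {q0, q2, q5} → {q0, q2, q4}.
Read 'c': {q0, q2, q4} → {q0, q2, q4}.
Read 'a': {q0, q2, q4} → {q0, q2, q5}.
Read 'b': {q0, q2, q5} → {q0, q2, q3, q5}.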